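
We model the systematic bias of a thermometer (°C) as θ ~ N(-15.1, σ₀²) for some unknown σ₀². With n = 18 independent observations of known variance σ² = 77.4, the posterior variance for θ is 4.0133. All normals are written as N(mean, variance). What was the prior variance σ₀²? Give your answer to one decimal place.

σ₀² = 60.2

For the Normal–Normal model with known σ², precisions add: τ_n = τ₀ + n/σ².
So 1/σ₀² = 1/4.0133 − 18/77.4 = 0.249172 − 0.232558 = 0.016614.
Hence σ₀² = 1/0.016614 ≈ 60.2.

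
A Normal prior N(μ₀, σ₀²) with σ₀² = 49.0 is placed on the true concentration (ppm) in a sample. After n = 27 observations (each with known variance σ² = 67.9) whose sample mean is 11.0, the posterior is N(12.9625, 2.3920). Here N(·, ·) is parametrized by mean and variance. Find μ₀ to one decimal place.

The posterior mean is a precision-weighted average: μ_n = (τ₀μ₀ + τ_data·x̄)/(τ₀+τ_data), with τ₀=1/σ₀² and τ_data=n/σ².
Here τ₀ = 1/49.0 = 0.020408 and τ_data = 27/67.9 = 0.397644, so τ_n = 0.418052.
Rearranging for μ₀: μ₀ = (μ_n·τ_n − τ_data·x̄)/τ₀ = (12.9625·0.418052 − 0.397644·11.0) / 0.020408 = 1.044915/0.020408 ≈ 51.2.

μ₀ = 51.2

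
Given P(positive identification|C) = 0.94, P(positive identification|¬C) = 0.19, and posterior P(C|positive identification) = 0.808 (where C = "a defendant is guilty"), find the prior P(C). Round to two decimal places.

Bayes' rule in odds form gives O(C|E) = O(C)·[P(E|C)/P(E|¬C)], hence O(C) = O(C|E)/LR.
Posterior odds = 0.808/(1−0.808) = 4.2083. LR = 0.94/0.19 = 4.9474.
Prior odds = 4.2083/4.9474 = 0.8506, so P(C) = 0.8506/(1+0.8506) ≈ 0.46.

P(C) = 0.46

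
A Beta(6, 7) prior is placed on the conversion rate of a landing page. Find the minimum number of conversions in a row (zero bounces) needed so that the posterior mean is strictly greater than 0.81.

k = 24

After k conversions and 0 bounces the posterior is Beta(6+k, 7), with mean (6+k)/(6+7+k).
Set (6+k)/(13+k) > 0.81 and solve: k > (0.81·13 − 6)/(1 − 0.81) = 23.842.
The smallest integer exceeding 23.842 is 24, and checking k=24: (30)/(37) = 0.8108 > 0.81.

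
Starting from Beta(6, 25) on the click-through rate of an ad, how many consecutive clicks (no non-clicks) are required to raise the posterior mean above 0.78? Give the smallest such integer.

After k clicks and 0 non-clicks the posterior is Beta(6+k, 25), with mean (6+k)/(6+25+k).
Set (6+k)/(31+k) > 0.78 and solve: k > (0.78·31 − 6)/(1 − 0.78) = 82.636.
The smallest integer exceeding 82.636 is 83.

k = 83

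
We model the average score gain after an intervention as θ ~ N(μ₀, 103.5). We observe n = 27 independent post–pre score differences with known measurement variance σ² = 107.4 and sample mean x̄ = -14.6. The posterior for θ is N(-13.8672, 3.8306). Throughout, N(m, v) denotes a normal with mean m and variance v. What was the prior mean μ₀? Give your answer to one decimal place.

With known observation variance, the Normal–Normal posterior has precision τ_n = τ₀ + n/σ² and mean μ_n = (τ₀μ₀ + (n/σ²)x̄)/τ_n.
Here τ₀ = 1/103.5 = 0.009662 and τ_data = 27/107.4 = 0.251397, so τ_n = 0.261059.
Rearranging for μ₀: μ₀ = (μ_n·τ_n − τ_data·x̄)/τ₀ = (-13.8672·0.261059 − 0.251397·-14.6) / 0.009662 = 0.050239/0.009662 ≈ 5.2.

μ₀ = 5.2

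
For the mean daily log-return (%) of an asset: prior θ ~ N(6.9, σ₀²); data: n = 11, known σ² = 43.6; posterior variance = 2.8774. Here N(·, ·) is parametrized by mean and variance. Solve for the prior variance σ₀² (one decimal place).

For the Normal–Normal model with known σ², precisions add: τ_n = τ₀ + n/σ².
So 1/σ₀² = 1/2.8774 − 11/43.6 = 0.347536 − 0.252294 = 0.095242.
Hence σ₀² = 1/0.095242 ≈ 10.5.

σ₀² = 10.5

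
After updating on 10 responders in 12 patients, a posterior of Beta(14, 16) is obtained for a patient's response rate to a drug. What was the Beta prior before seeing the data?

Under Beta–binomial conjugacy the posterior parameters are (α+s, β+f).
Subtract the data counts: 14−10=4, 16−2=14.

Beta(4, 14)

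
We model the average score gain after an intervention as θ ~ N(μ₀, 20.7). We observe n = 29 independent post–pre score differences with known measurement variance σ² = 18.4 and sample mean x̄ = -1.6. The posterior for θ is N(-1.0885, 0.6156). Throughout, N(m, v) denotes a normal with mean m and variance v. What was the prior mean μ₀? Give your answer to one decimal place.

μ₀ = 15.6

The posterior mean is a precision-weighted average: μ_n = (τ₀μ₀ + τ_data·x̄)/(τ₀+τ_data), with τ₀=1/σ₀² and τ_data=n/σ².
Here τ₀ = 1/20.7 = 0.048309 and τ_data = 29/18.4 = 1.576087, so τ_n = 1.624396.
Rearranging for μ₀: μ₀ = (μ_n·τ_n − τ_data·x̄)/τ₀ = (-1.0885·1.624396 − 1.576087·-1.6) / 0.048309 = 0.753584/0.048309 ≈ 15.6.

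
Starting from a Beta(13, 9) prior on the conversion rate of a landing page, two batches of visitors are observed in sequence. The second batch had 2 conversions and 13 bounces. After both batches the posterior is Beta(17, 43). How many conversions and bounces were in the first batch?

2 conversions and 21 bounces

Sequential conjugate updates are equivalent to a single update on the pooled data, so total successes = posterior α − prior α and total failures = posterior β − prior β.
Total across both batches: 17−13=4 conversions, 43−9=34 bounces.
Subtract the second batch: 4−2=2 conversions and 34−13=21 bounces.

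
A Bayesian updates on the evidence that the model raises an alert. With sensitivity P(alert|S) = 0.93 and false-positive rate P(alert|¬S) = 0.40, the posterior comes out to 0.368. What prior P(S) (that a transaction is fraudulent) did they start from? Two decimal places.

P(S) = 0.20

Bayes' rule in odds form gives O(S|E) = O(S)·[P(E|S)/P(E|¬S)], hence O(S) = O(S|E)/LR.
Posterior odds = 0.368/(1−0.368) = 0.5823. LR = 0.93/0.40 = 2.3250.
Prior odds = 0.5823/2.3250 = 0.2505, so P(S) = 0.2505/(1+0.2505) ≈ 0.20.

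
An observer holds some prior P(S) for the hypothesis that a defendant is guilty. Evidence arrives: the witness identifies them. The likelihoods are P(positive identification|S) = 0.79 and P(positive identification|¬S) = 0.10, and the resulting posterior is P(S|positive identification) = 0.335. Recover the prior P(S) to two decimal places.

P(S) = 0.06

Bayes' rule in odds form gives O(S|E) = O(S)·[P(E|S)/P(E|¬S)], hence O(S) = O(S|E)/LR.
Posterior odds = 0.335/(1−0.335) = 0.5038. LR = 0.79/0.10 = 7.9000.
Prior odds = 0.5038/7.9000 = 0.0638, so P(S) = 0.0638/(1+0.0638) ≈ 0.06.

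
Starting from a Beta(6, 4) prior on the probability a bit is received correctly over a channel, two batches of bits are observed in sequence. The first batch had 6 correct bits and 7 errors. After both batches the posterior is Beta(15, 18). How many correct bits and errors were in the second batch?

3 correct bits and 7 errors

Because Beta–binomial updating is additive in the counts, the combined data contributed (α_post−α_prior, β_post−β_prior) successes and failures.
Total across both batches: 15−6=9 correct bits, 18−4=14 errors.
Subtract the first batch: 9−6=3 correct bits and 14−7=7 errors.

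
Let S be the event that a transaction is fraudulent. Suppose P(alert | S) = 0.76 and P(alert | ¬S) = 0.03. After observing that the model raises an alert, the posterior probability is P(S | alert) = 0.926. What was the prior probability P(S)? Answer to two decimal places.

Bayes' rule in odds form gives O(S|E) = O(S)·[P(E|S)/P(E|¬S)], hence O(S) = O(S|E)/LR.
Posterior odds = 0.926/(1−0.926) = 12.5135. LR = 0.76/0.03 = 25.3333.
Prior odds = 12.5135/25.3333 = 0.4940, so P(S) = 0.4940/(1+0.4940) ≈ 0.33.

P(S) = 0.33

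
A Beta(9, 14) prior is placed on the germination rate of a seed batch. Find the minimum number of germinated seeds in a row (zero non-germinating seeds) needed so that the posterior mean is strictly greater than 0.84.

After k germinated seeds and 0 non-germinating seeds the posterior is Beta(9+k, 14), with mean (9+k)/(9+14+k).
Set (9+k)/(23+k) > 0.84 and solve: k > (0.84·23 − 9)/(1 − 0.84) = 64.500.
The smallest integer exceeding 64.500 is 65, and checking k=65: (74)/(88) = 0.8409 > 0.84.

k = 65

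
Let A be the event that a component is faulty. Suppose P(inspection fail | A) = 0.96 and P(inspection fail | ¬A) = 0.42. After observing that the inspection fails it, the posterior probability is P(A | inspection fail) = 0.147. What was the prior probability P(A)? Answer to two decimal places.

P(A) = 0.07

Bayes' rule in odds form gives O(A|E) = O(A)·[P(E|A)/P(E|¬A)], hence O(A) = O(A|E)/LR.
Posterior odds = 0.147/(1−0.147) = 0.1723. LR = 0.96/0.42 = 2.2857.
Prior odds = 0.1723/2.2857 = 0.0754, so P(A) = 0.0754/(1+0.0754) ≈ 0.07.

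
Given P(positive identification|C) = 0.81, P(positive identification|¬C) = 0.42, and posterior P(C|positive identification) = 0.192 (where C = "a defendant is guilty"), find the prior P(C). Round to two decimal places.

Bayes' rule in odds form gives O(C|E) = O(C)·[P(E|C)/P(E|¬C)], hence O(C) = O(C|E)/LR.
Posterior odds = 0.192/(1−0.192) = 0.2376. LR = 0.81/0.42 = 1.9286.
Prior odds = 0.2376/1.9286 = 0.1232, so P(C) = 0.1232/(1+0.1232) ≈ 0.11.

P(C) = 0.11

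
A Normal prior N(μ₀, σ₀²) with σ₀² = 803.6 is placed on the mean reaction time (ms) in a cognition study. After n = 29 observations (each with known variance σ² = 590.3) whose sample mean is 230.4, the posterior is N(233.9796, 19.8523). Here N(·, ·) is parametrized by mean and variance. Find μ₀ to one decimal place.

The posterior mean is a precision-weighted average: μ_n = (τ₀μ₀ + τ_data·x̄)/(τ₀+τ_data), with τ₀=1/σ₀² and τ_data=n/σ².
Here τ₀ = 1/803.6 = 0.001244 and τ_data = 29/590.3 = 0.049128, so τ_n = 0.050372.
Rearranging for μ₀: μ₀ = (μ_n·τ_n − τ_data·x̄)/τ₀ = (233.9796·0.050372 − 0.049128·230.4) / 0.001244 = 0.466929/0.001244 ≈ 375.3.

μ₀ = 375.3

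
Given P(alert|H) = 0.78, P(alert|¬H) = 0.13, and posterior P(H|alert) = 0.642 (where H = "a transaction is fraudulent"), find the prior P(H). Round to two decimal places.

In odds form, posterior odds = prior odds × likelihood ratio, so prior odds = posterior odds ÷ LR.
Posterior odds = 0.642/(1−0.642) = 1.7933. LR = 0.78/0.13 = 6.0000.
Prior odds = 1.7933/6.0000 = 0.2989, so P(H) = 0.2989/(1+0.2989) ≈ 0.23.

P(H) = 0.23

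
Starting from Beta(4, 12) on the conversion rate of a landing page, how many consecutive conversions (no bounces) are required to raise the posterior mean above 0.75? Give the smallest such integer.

After k conversions and 0 bounces the posterior is Beta(4+k, 12), with mean (4+k)/(4+12+k).
Set (4+k)/(16+k) > 0.75 and solve: k > (0.75·16 − 4)/(1 − 0.75) = 32.000.
The smallest integer exceeding 32.000 is 33, and checking k=33: (37)/(49) = 0.7551 > 0.75.

k = 33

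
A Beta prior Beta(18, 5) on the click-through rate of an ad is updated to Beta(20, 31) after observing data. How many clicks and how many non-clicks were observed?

2 clicks and 26 non-clicks

A Beta(a, b) prior with s successes and f failures in binomial data gives a Beta(a+s, b+f) posterior.
So s = 20 − 18 = 2 and f = 31 − 5 = 26.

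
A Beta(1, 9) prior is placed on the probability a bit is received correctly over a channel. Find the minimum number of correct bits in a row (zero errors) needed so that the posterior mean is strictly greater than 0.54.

k = 10

After k correct bits and 0 errors the posterior is Beta(1+k, 9), with mean (1+k)/(1+9+k).
Set (1+k)/(10+k) > 0.54 and solve: k > (0.54·10 − 1)/(1 − 0.54) = 9.565.
The smallest integer exceeding 9.565 is 10.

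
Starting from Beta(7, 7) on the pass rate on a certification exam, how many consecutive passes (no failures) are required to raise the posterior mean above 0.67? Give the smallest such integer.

k = 8

After k passes and 0 failures the posterior is Beta(7+k, 7), with mean (7+k)/(7+7+k).
Set (7+k)/(14+k) > 0.67 and solve: k > (0.67·14 − 7)/(1 − 0.67) = 7.212.
The smallest integer exceeding 7.212 is 8.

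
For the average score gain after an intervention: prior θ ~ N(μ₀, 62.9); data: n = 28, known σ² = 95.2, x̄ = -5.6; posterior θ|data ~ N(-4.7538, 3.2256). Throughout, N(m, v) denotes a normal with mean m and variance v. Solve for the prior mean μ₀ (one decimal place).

μ₀ = 10.9

With known observation variance, the Normal–Normal posterior has precision τ_n = τ₀ + n/σ² and mean μ_n = (τ₀μ₀ + (n/σ²)x̄)/τ_n.
Here τ₀ = 1/62.9 = 0.015898 and τ_data = 28/95.2 = 0.294118, so τ_n = 0.310016.
Rearranging for μ₀: μ₀ = (μ_n·τ_n − τ_data·x̄)/τ₀ = (-4.7538·0.310016 − 0.294118·-5.6) / 0.015898 = 0.173307/0.015898 ≈ 10.9.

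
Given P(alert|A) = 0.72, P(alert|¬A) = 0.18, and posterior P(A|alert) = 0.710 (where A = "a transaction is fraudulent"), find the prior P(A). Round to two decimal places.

P(A) = 0.38

Bayes' rule in odds form gives O(A|E) = O(A)·[P(E|A)/P(E|¬A)], hence O(A) = O(A|E)/LR.
Posterior odds = 0.710/(1−0.710) = 2.4483. LR = 0.72/0.18 = 4.0000.
Prior odds = 2.4483/4.0000 = 0.6121, so P(A) = 0.6121/(1+0.6121) ≈ 0.38.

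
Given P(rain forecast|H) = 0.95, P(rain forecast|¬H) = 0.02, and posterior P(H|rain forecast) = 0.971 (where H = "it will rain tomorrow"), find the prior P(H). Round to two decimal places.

P(H) = 0.41

In odds form, posterior odds = prior odds × likelihood ratio, so prior odds = posterior odds ÷ LR.
Posterior odds = 0.971/(1−0.971) = 33.4828. LR = 0.95/0.02 = 47.5000.
Prior odds = 33.4828/47.5000 = 0.7049, so P(H) = 0.7049/(1+0.7049) ≈ 0.41.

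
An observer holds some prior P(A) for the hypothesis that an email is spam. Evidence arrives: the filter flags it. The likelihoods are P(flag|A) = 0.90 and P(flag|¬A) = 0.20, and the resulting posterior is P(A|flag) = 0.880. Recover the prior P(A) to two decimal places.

Bayes' rule in odds form gives O(A|E) = O(A)·[P(E|A)/P(E|¬A)], hence O(A) = O(A|E)/LR.
Posterior odds = 0.880/(1−0.880) = 7.3333. LR = 0.90/0.20 = 4.5000.
Prior odds = 7.3333/4.5000 = 1.6296, so P(A) = 1.6296/(1+1.6296) ≈ 0.62.

P(A) = 0.62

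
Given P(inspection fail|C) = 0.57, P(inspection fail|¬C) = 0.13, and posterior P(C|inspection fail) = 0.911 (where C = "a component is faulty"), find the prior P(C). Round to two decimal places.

Bayes' rule in odds form gives O(C|E) = O(C)·[P(E|C)/P(E|¬C)], hence O(C) = O(C|E)/LR.
Posterior odds = 0.911/(1−0.911) = 10.2360. LR = 0.57/0.13 = 4.3846.
Prior odds = 10.2360/4.3846 = 2.3345, so P(C) = 2.3345/(1+2.3345) ≈ 0.70.

P(C) = 0.70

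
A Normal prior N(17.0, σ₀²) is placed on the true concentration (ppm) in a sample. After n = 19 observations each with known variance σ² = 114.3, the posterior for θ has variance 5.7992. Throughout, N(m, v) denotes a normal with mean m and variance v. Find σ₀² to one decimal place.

σ₀² = 161.1

For the Normal–Normal model with known σ², precisions add: τ_n = τ₀ + n/σ².
So 1/σ₀² = 1/5.7992 − 19/114.3 = 0.172438 − 0.166229 = 0.006209.
Hence σ₀² = 1/0.006209 ≈ 161.1.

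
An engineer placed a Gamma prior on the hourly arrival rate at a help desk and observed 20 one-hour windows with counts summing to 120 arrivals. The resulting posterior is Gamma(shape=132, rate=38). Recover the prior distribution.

A Gamma(α, β) prior (rate parametrization) on a Poisson rate with n observations summing to S gives posterior Gamma(α+S, β+n).
So α = 132 − 120 = 12 and β = 38 − 20 = 18.

Gamma(shape=12, rate=18)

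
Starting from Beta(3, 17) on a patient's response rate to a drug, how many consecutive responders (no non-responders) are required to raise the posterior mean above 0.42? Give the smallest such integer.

After k responders and 0 non-responders the posterior is Beta(3+k, 17), with mean (3+k)/(3+17+k).
Set (3+k)/(20+k) > 0.42 and solve: k > (0.42·20 − 3)/(1 − 0.42) = 9.310.
The smallest integer exceeding 9.310 is 10.

k = 10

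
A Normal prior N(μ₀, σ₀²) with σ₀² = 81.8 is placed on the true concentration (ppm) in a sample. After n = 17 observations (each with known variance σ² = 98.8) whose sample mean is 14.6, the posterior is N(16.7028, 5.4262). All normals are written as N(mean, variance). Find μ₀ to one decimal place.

The posterior mean is a precision-weighted average: μ_n = (τ₀μ₀ + τ_data·x̄)/(τ₀+τ_data), with τ₀=1/σ₀² and τ_data=n/σ².
Here τ₀ = 1/81.8 = 0.012225 and τ_data = 17/98.8 = 0.172065, so τ_n = 0.184290.
Rearranging for μ₀: μ₀ = (μ_n·τ_n − τ_data·x̄)/τ₀ = (16.7028·0.184290 − 0.172065·14.6) / 0.012225 = 0.566010/0.012225 ≈ 46.3.

μ₀ = 46.3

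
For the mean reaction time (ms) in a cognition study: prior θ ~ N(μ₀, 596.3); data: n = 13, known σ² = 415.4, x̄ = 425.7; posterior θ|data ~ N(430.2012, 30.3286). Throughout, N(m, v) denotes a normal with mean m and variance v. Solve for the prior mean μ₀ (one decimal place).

μ₀ = 514.2

With known observation variance, the Normal–Normal posterior has precision τ_n = τ₀ + n/σ² and mean μ_n = (τ₀μ₀ + (n/σ²)x̄)/τ_n.
Here τ₀ = 1/596.3 = 0.001677 and τ_data = 13/415.4 = 0.031295, so τ_n = 0.032972.
Rearranging for μ₀: μ₀ = (μ_n·τ_n − τ_data·x̄)/τ₀ = (430.2012·0.032972 − 0.031295·425.7) / 0.001677 = 0.862312/0.001677 ≈ 514.2.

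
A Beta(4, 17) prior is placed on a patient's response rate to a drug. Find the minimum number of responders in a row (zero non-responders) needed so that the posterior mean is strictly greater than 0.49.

After k responders and 0 non-responders the posterior is Beta(4+k, 17), with mean (4+k)/(4+17+k).
Set (4+k)/(21+k) > 0.49 and solve: k > (0.49·21 − 4)/(1 − 0.49) = 12.333.
The smallest integer exceeding 12.333 is 13.

k = 13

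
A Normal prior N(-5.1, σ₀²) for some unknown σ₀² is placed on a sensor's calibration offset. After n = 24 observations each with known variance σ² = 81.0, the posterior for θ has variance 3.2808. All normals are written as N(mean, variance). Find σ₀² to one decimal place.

σ₀² = 117.5

For the Normal–Normal model with known σ², precisions add: τ_n = τ₀ + n/σ².
So 1/σ₀² = 1/3.2808 − 24/81.0 = 0.304804 − 0.296296 = 0.008508.
Hence σ₀² = 1/0.008508 ≈ 117.5.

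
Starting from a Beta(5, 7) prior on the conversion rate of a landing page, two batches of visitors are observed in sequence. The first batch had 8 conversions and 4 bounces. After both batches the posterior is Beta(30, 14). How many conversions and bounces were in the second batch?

Sequential conjugate updates are equivalent to a single update on the pooled data, so total successes = posterior α − prior α and total failures = posterior β − prior β.
Total across both batches: 30−5=25 conversions, 14−7=7 bounces.
Subtract the first batch: 25−8=17 conversions and 7−4=3 bounces.

17 conversions and 3 bounces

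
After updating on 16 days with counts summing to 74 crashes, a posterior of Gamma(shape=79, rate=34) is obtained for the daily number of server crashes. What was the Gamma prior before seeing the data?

Gamma(shape=5, rate=18)

A Gamma(α, β) prior (rate parametrization) on a Poisson rate with n observations summing to S gives posterior Gamma(α+S, β+n).
So α = 79 − 74 = 5 and β = 34 − 16 = 18.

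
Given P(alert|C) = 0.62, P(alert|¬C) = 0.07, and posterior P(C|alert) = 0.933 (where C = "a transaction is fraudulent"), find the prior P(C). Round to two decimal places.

P(C) = 0.61

Bayes' rule in odds form gives O(C|E) = O(C)·[P(E|C)/P(E|¬C)], hence O(C) = O(C|E)/LR.
Posterior odds = 0.933/(1−0.933) = 13.9254. LR = 0.62/0.07 = 8.8571.
Prior odds = 13.9254/8.8571 = 1.5722, so P(C) = 1.5722/(1+1.5722) ≈ 0.61.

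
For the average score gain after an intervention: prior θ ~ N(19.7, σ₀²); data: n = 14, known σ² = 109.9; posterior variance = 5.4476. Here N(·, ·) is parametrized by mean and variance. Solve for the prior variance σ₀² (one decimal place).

σ₀² = 17.8

For the Normal–Normal model with known σ², precisions add: τ_n = τ₀ + n/σ².
So 1/σ₀² = 1/5.4476 − 14/109.9 = 0.183567 − 0.127389 = 0.056178.
Hence σ₀² = 1/0.056178 ≈ 17.8.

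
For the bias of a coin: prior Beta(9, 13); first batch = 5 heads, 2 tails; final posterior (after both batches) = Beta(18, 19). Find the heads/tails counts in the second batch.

Because Beta–binomial updating is additive in the counts, the combined data contributed (α_post−α_prior, β_post−β_prior) successes and failures.
Total across both batches: 18−9=9 heads, 19−13=6 tails.
Subtract the first batch: 9−5=4 heads and 6−2=4 tails.

4 heads and 4 tails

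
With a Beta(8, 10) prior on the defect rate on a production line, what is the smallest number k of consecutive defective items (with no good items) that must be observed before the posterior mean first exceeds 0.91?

k = 94

After k defective items and 0 good items the posterior is Beta(8+k, 10), with mean (8+k)/(8+10+k).
Set (8+k)/(18+k) > 0.91 and solve: k > (0.91·18 − 8)/(1 − 0.91) = 93.111.
The smallest integer exceeding 93.111 is 94, and checking k=94: (102)/(112) = 0.9107 > 0.91.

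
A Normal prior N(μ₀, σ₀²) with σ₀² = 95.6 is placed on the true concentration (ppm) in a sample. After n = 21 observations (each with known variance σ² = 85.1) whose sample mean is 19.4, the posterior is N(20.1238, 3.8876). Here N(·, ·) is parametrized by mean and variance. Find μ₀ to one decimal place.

With known observation variance, the Normal–Normal posterior has precision τ_n = τ₀ + n/σ² and mean μ_n = (τ₀μ₀ + (n/σ²)x̄)/τ_n.
Here τ₀ = 1/95.6 = 0.010460 and τ_data = 21/85.1 = 0.246769, so τ_n = 0.257229.
Rearranging for μ₀: μ₀ = (μ_n·τ_n − τ_data·x̄)/τ₀ = (20.1238·0.257229 − 0.246769·19.4) / 0.010460 = 0.389106/0.010460 ≈ 37.2.

μ₀ = 37.2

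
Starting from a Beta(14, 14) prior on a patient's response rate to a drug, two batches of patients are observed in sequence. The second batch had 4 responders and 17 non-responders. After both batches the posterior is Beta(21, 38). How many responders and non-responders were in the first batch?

Because Beta–binomial updating is additive in the counts, the combined data contributed (α_post−α_prior, β_post−β_prior) successes and failures.
Total across both batches: 21−14=7 responders, 38−14=24 non-responders.
Subtract the second batch: 7−4=3 responders and 24−17=7 non-responders.

3 responders and 7 non-responders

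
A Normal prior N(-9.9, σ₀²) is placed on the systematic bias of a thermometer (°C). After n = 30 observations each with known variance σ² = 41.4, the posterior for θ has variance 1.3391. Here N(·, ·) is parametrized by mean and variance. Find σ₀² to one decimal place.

σ₀² = 45.2

For the Normal–Normal model with known σ², precisions add: τ_n = τ₀ + n/σ².
So 1/σ₀² = 1/1.3391 − 30/41.4 = 0.746770 − 0.724638 = 0.022132.
Hence σ₀² = 1/0.022132 ≈ 45.2.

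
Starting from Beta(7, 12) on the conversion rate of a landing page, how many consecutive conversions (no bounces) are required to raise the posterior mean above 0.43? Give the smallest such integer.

After k conversions and 0 bounces the posterior is Beta(7+k, 12), with mean (7+k)/(7+12+k).
Set (7+k)/(19+k) > 0.43 and solve: k > (0.43·19 − 7)/(1 − 0.43) = 2.053.
The smallest integer exceeding 2.053 is 3.

k = 3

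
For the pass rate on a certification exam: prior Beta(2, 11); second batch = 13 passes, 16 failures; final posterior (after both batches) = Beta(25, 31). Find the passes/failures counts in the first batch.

Because Beta–binomial updating is additive in the counts, the combined data contributed (α_post−α_prior, β_post−β_prior) successes and failures.
Total across both batches: 25−2=23 passes, 31−11=20 failures.
Subtract the second batch: 23−13=10 passes and 20−16=4 failures.

10 passes and 4 failures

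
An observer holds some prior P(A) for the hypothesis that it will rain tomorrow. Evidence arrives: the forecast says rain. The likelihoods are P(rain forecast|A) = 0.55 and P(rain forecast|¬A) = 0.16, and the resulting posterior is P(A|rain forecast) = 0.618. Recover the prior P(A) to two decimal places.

In odds form, posterior odds = prior odds × likelihood ratio, so prior odds = posterior odds ÷ LR.
Posterior odds = 0.618/(1−0.618) = 1.6178. LR = 0.55/0.16 = 3.4375.
Prior odds = 1.6178/3.4375 = 0.4706, so P(A) = 0.4706/(1+0.4706) ≈ 0.32.

P(A) = 0.32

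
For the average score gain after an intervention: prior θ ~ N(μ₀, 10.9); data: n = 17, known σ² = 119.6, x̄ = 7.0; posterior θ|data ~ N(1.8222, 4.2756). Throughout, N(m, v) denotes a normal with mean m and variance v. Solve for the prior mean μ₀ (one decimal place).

μ₀ = -6.2

The posterior mean is a precision-weighted average: μ_n = (τ₀μ₀ + τ_data·x̄)/(τ₀+τ_data), with τ₀=1/σ₀² and τ_data=n/σ².
Here τ₀ = 1/10.9 = 0.091743 and τ_data = 17/119.6 = 0.142140, so τ_n = 0.233883.
Rearranging for μ₀: μ₀ = (μ_n·τ_n − τ_data·x̄)/τ₀ = (1.8222·0.233883 − 0.142140·7.0) / 0.091743 = -0.568798/0.091743 ≈ -6.2.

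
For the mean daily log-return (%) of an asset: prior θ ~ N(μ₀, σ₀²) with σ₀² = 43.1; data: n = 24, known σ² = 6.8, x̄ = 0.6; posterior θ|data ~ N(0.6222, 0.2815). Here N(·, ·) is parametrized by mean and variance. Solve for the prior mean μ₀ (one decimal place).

μ₀ = 4.0

The posterior mean is a precision-weighted average: μ_n = (τ₀μ₀ + τ_data·x̄)/(τ₀+τ_data), with τ₀=1/σ₀² and τ_data=n/σ².
Here τ₀ = 1/43.1 = 0.023202 and τ_data = 24/6.8 = 3.529412, so τ_n = 3.552614.
Rearranging for μ₀: μ₀ = (μ_n·τ_n − τ_data·x̄)/τ₀ = (0.6222·3.552614 − 3.529412·0.6) / 0.023202 = 0.092789/0.023202 ≈ 4.0.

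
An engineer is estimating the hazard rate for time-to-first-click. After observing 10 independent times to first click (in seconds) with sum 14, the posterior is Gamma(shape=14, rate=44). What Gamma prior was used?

Gamma–exponential conjugacy: posterior shape = α + n, posterior rate = β + Σtᵢ.
So α = 14 − 10 = 4 and β = 44 − 14 = 30.

Gamma(shape=4, rate=30)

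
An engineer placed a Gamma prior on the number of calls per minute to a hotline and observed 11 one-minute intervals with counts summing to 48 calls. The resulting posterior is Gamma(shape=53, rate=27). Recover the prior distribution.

Gamma(shape=5, rate=16)

Gamma–Poisson conjugacy: posterior shape = α + Σxᵢ, posterior rate = β + n.
So α = 53 − 48 = 5 and β = 27 − 11 = 16.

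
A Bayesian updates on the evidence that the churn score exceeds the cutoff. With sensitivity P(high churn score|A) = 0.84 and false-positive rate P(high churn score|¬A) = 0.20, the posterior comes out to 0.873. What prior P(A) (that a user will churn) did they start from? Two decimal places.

In odds form, posterior odds = prior odds × likelihood ratio, so prior odds = posterior odds ÷ LR.
Posterior odds = 0.873/(1−0.873) = 6.8740. LR = 0.84/0.20 = 4.2000.
Prior odds = 6.8740/4.2000 = 1.6367, so P(A) = 1.6367/(1+1.6367) ≈ 0.62.

P(A) = 0.62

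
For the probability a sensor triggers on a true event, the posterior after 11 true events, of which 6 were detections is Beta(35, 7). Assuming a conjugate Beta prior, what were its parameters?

Beta(29, 2)

Under Beta–binomial conjugacy the posterior parameters are (α+s, β+f).
Subtract the data counts: 35−6=29, 7−5=2.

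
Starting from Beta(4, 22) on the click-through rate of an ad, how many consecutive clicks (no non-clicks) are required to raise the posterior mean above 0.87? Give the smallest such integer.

k = 144

After k clicks and 0 non-clicks the posterior is Beta(4+k, 22), with mean (4+k)/(4+22+k).
Set (4+k)/(26+k) > 0.87 and solve: k > (0.87·26 − 4)/(1 − 0.87) = 143.231.
The smallest integer exceeding 143.231 is 144.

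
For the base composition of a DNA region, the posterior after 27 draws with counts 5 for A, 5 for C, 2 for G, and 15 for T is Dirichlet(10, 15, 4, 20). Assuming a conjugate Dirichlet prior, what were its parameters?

For a Dirichlet(α) prior with multinomial counts c, the posterior is Dirichlet(α + c) componentwise.
Subtract each count from the matching posterior parameter: 10−5=5, 15−5=10, 4−2=2, 20−15=5.

Dirichlet(5, 10, 2, 5)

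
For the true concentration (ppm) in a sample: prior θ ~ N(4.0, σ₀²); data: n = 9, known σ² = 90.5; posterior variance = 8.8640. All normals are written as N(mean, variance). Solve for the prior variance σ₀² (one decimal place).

σ₀² = 74.8

For the Normal–Normal model with known σ², precisions add: τ_n = τ₀ + n/σ².
So 1/σ₀² = 1/8.8640 − 9/90.5 = 0.112816 − 0.099448 = 0.013368.
Hence σ₀² = 1/0.013368 ≈ 74.8.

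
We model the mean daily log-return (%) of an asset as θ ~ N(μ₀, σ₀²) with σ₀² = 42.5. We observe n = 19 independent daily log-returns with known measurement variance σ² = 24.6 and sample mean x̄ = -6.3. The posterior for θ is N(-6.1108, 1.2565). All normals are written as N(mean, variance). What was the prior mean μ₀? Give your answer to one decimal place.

With known observation variance, the Normal–Normal posterior has precision τ_n = τ₀ + n/σ² and mean μ_n = (τ₀μ₀ + (n/σ²)x̄)/τ_n.
Here τ₀ = 1/42.5 = 0.023529 and τ_data = 19/24.6 = 0.772358, so τ_n = 0.795887.
Rearranging for μ₀: μ₀ = (μ_n·τ_n − τ_data·x̄)/τ₀ = (-6.1108·0.795887 − 0.772358·-6.3) / 0.023529 = 0.002349/0.023529 ≈ 0.1.

μ₀ = 0.1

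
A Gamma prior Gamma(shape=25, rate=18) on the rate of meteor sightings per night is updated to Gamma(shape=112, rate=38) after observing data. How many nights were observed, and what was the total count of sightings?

n = 20 nights with total 87 sightings

Gamma–Poisson conjugacy: posterior shape = α + Σxᵢ, posterior rate = β + n.
Matching: Σxᵢ = 112 − 25 = 87 and n = 38 − 18 = 20.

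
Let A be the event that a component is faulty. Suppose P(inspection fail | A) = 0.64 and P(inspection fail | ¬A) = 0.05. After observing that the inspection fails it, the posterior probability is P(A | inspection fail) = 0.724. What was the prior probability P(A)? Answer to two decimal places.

P(A) = 0.17

In odds form, posterior odds = prior odds × likelihood ratio, so prior odds = posterior odds ÷ LR.
Posterior odds = 0.724/(1−0.724) = 2.6232. LR = 0.64/0.05 = 12.8000.
Prior odds = 2.6232/12.8000 = 0.2049, so P(A) = 0.2049/(1+0.2049) ≈ 0.17.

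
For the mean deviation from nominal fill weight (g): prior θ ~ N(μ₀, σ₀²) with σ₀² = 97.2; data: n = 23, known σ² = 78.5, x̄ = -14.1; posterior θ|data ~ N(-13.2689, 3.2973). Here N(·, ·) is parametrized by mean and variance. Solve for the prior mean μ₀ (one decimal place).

μ₀ = 10.4

The posterior mean is a precision-weighted average: μ_n = (τ₀μ₀ + τ_data·x̄)/(τ₀+τ_data), with τ₀=1/σ₀² and τ_data=n/σ².
Here τ₀ = 1/97.2 = 0.010288 and τ_data = 23/78.5 = 0.292994, so τ_n = 0.303282.
Rearranging for μ₀: μ₀ = (μ_n·τ_n − τ_data·x̄)/τ₀ = (-13.2689·0.303282 − 0.292994·-14.1) / 0.010288 = 0.106997/0.010288 ≈ 10.4.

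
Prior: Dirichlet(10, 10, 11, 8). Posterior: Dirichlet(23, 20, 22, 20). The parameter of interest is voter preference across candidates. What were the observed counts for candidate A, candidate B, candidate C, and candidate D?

counts (13, 10, 11, 12)

For a Dirichlet(α) prior with multinomial counts c, the posterior is Dirichlet(α + c) componentwise.
Counts are posterior − prior componentwise: 23−10=13, 20−10=10, 22−11=11, 20−8=12.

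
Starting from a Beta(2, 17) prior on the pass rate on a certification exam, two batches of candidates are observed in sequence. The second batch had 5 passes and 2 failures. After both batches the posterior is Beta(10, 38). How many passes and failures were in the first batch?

3 passes and 19 failures

Because Beta–binomial updating is additive in the counts, the combined data contributed (α_post−α_prior, β_post−β_prior) successes and failures.
Total across both batches: 10−2=8 passes, 38−17=21 failures.
Subtract the second batch: 8−5=3 passes and 21−2=19 failures.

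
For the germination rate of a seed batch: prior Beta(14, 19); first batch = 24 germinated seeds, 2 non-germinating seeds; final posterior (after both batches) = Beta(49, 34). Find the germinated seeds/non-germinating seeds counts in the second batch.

Because Beta–binomial updating is additive in the counts, the combined data contributed (α_post−α_prior, β_post−β_prior) successes and failures.
Total across both batches: 49−14=35 germinated seeds, 34−19=15 non-germinating seeds.
Subtract the first batch: 35−24=11 germinated seeds and 15−2=13 non-germinating seeds.

11 germinated seeds and 13 non-germinating seeds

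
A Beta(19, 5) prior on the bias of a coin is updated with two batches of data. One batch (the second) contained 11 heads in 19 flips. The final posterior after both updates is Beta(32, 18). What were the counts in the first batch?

2 heads and 5 tails

Because Beta–binomial updating is additive in the counts, the combined data contributed (α_post−α_prior, β_post−β_prior) successes and failures.
Total across both batches: 32−19=13 heads, 18−5=13 tails.
Subtract the second batch: 13−11=2 heads and 13−8=5 tails.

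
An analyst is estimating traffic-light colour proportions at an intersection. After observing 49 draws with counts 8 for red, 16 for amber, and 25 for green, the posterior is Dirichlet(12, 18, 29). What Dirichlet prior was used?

For a Dirichlet(α) prior with multinomial counts c, the posterior is Dirichlet(α + c) componentwise.
Subtract each count from the matching posterior parameter: 12−8=4, 18−16=2, 29−25=4.

Dirichlet(4, 2, 4)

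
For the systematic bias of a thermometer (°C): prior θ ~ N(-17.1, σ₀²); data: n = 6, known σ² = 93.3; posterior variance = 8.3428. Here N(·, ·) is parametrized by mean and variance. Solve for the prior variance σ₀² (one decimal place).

Posterior precision equals prior precision plus data precision: 1/σ_n² = 1/σ₀² + n/σ².
So 1/σ₀² = 1/8.3428 − 6/93.3 = 0.119864 − 0.064309 = 0.055555.
Hence σ₀² = 1/0.055555 ≈ 18.0.

σ₀² = 18.0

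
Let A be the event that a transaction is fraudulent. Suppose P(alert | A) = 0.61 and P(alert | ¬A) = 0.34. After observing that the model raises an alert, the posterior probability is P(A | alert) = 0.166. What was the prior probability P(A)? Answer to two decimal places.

P(A) = 0.10

In odds form, posterior odds = prior odds × likelihood ratio, so prior odds = posterior odds ÷ LR.
Posterior odds = 0.166/(1−0.166) = 0.1990. LR = 0.61/0.34 = 1.7941.
Prior odds = 0.1990/1.7941 = 0.1109, so P(A) = 0.1109/(1+0.1109) ≈ 0.10.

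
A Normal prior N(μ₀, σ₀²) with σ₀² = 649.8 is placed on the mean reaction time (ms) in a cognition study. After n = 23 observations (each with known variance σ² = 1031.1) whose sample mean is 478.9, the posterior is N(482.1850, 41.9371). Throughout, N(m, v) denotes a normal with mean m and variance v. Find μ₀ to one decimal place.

μ₀ = 529.8

The posterior mean is a precision-weighted average: μ_n = (τ₀μ₀ + τ_data·x̄)/(τ₀+τ_data), with τ₀=1/σ₀² and τ_data=n/σ².
Here τ₀ = 1/649.8 = 0.001539 and τ_data = 23/1031.1 = 0.022306, so τ_n = 0.023845.
Rearranging for μ₀: μ₀ = (μ_n·τ_n − τ_data·x̄)/τ₀ = (482.1850·0.023845 − 0.022306·478.9) / 0.001539 = 0.815358/0.001539 ≈ 529.8.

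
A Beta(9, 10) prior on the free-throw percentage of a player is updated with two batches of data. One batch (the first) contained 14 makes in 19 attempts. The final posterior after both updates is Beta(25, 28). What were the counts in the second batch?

2 makes and 13 misses

Because Beta–binomial updating is additive in the counts, the combined data contributed (α_post−α_prior, β_post−β_prior) successes and failures.
Total across both batches: 25−9=16 makes, 28−10=18 misses.
Subtract the first batch: 16−14=2 makes and 18−5=13 misses.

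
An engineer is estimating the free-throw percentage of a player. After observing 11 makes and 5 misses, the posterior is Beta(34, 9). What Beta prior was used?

Under Beta–binomial conjugacy the posterior parameters are (a+s, b+f).
Subtract the data counts: 34−11=23, 9−5=4.

Beta(23, 4)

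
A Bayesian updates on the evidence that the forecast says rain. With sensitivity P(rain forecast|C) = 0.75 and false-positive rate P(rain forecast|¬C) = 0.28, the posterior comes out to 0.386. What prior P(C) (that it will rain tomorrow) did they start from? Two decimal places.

Bayes' rule in odds form gives O(C|E) = O(C)·[P(E|C)/P(E|¬C)], hence O(C) = O(C|E)/LR.
Posterior odds = 0.386/(1−0.386) = 0.6287. LR = 0.75/0.28 = 2.6786.
Prior odds = 0.6287/2.6786 = 0.2347, so P(C) = 0.2347/(1+0.2347) ≈ 0.19.

P(C) = 0.19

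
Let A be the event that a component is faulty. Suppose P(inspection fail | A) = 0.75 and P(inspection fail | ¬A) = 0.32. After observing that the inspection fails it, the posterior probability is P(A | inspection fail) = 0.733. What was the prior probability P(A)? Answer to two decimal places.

In odds form, posterior odds = prior odds × likelihood ratio, so prior odds = posterior odds ÷ LR.
Posterior odds = 0.733/(1−0.733) = 2.7453. LR = 0.75/0.32 = 2.3438.
Prior odds = 2.7453/2.3438 = 1.1713, so P(A) = 1.1713/(1+1.1713) ≈ 0.54.

P(A) = 0.54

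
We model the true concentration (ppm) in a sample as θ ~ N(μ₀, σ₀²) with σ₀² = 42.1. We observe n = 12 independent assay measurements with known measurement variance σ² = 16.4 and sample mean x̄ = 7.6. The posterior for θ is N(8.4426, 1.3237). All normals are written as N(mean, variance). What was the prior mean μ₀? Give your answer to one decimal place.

With known observation variance, the Normal–Normal posterior has precision τ_n = τ₀ + n/σ² and mean μ_n = (τ₀μ₀ + (n/σ²)x̄)/τ_n.
Here τ₀ = 1/42.1 = 0.023753 and τ_data = 12/16.4 = 0.731707, so τ_n = 0.755460.
Rearranging for μ₀: μ₀ = (μ_n·τ_n − τ_data·x̄)/τ₀ = (8.4426·0.755460 − 0.731707·7.6) / 0.023753 = 0.817073/0.023753 ≈ 34.4.

μ₀ = 34.4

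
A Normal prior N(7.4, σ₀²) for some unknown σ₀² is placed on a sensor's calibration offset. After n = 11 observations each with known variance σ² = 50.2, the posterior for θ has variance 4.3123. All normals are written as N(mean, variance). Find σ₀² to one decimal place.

Posterior precision equals prior precision plus data precision: 1/σ_n² = 1/σ₀² + n/σ².
So 1/σ₀² = 1/4.3123 − 11/50.2 = 0.231895 − 0.219124 = 0.012771.
Hence σ₀² = 1/0.012771 ≈ 78.3.

σ₀² = 78.3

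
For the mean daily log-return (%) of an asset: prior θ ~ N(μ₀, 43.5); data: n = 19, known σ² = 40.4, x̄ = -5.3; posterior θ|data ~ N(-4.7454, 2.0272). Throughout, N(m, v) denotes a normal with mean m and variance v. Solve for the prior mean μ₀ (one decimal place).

μ₀ = 6.6

The posterior mean is a precision-weighted average: μ_n = (τ₀μ₀ + τ_data·x̄)/(τ₀+τ_data), with τ₀=1/σ₀² and τ_data=n/σ².
Here τ₀ = 1/43.5 = 0.022989 and τ_data = 19/40.4 = 0.470297, so τ_n = 0.493286.
Rearranging for μ₀: μ₀ = (μ_n·τ_n − τ_data·x̄)/τ₀ = (-4.7454·0.493286 − 0.470297·-5.3) / 0.022989 = 0.151735/0.022989 ≈ 6.6.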